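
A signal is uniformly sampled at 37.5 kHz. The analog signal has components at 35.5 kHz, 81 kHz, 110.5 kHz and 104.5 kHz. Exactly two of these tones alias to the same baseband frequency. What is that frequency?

fs/2 = 18.75 kHz.
35.5 kHz > fs/2 = 18.75 kHz, folds to fs − 35.5 kHz = 2 kHz.
81 kHz mod fs = 6 kHz.
6 kHz ≤ fs/2 = 18.75 kHz, appears at 6 kHz.
110.5 kHz mod fs = 35.5 kHz.
35.5 kHz > fs/2 = 18.75 kHz, folds to fs − 35.5 kHz = 2 kHz.
104.5 kHz mod fs = 29.5 kHz.
29.5 kHz > fs/2 = 18.75 kHz, folds to fs − 29.5 kHz = 8 kHz.
35.5 kHz and 110.5 kHz both map to 2 kHz.

2 kHz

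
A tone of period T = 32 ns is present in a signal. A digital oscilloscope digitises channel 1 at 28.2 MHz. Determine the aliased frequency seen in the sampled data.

3.05 MHz

T = 32 ns → f = 1/T = 31.25 MHz.
31.25 MHz mod fs = 3.05 MHz.
3.05 MHz ≤ fs/2 = 14.1 MHz, appears at 3.05 MHz.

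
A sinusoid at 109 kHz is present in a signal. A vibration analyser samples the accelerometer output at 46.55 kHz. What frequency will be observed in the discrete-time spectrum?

109 kHz mod fs = 15.9 kHz.
15.9 kHz ≤ fs/2 = 23.275 kHz, appears at 15.9 kHz.

15.9 kHz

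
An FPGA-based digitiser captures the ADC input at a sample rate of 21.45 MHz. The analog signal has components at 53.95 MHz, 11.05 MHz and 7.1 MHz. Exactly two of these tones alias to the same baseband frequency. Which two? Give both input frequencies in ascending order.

fs/2 = 10.725 MHz.
53.95 MHz mod fs = 11.05 MHz.
11.05 MHz > fs/2 = 10.725 MHz, folds to fs − 11.05 MHz = 10.4 MHz.
11.05 MHz > fs/2 = 10.725 MHz, folds to fs − 11.05 MHz = 10.4 MHz.
7.1 MHz ≤ fs/2 = 10.725 MHz, passes unchanged.
11.05 MHz and 53.95 MHz both map to 10.4 MHz.

11.05 MHz, 53.95 MHz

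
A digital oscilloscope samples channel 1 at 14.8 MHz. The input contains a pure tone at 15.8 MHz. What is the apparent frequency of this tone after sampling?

1 MHz

15.8 MHz mod fs = 1 MHz.
1 MHz ≤ fs/2 = 7.4 MHz, appears at 1 MHz.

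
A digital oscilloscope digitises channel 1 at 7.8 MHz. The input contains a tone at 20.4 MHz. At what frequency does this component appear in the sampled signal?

3 MHz

20.4 MHz mod fs = 4.8 MHz.
4.8 MHz > fs/2 = 3.9 MHz, folds to fs − 4.8 MHz = 3 MHz.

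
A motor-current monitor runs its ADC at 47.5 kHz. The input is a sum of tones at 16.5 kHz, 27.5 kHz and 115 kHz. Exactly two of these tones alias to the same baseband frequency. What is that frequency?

20 kHz

fs/2 = 23.75 kHz.
16.5 kHz ≤ fs/2 = 23.75 kHz, passes unchanged.
27.5 kHz > fs/2 = 23.75 kHz, folds to fs − 27.5 kHz = 20 kHz.
115 kHz mod fs = 20 kHz.
20 kHz ≤ fs/2 = 23.75 kHz, appears at 20 kHz.
27.5 kHz and 115 kHz both map to 20 kHz.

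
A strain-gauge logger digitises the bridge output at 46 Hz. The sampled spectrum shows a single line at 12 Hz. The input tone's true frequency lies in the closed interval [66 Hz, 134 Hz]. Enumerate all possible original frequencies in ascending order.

Frequencies that alias to 12 Hz are k·fs ± 12 Hz for integer k ≥ 0.
k=0: 12 Hz.
k=1: 34 Hz, 58 Hz.
k=2: 80 Hz, 104 Hz.
k=3: 126 Hz, 150 Hz.
k=4: 172 Hz, 196 Hz.
Within [66 Hz, 134 Hz]: 80 Hz, 104 Hz, 126 Hz.

80 Hz, 104 Hz, 126 Hz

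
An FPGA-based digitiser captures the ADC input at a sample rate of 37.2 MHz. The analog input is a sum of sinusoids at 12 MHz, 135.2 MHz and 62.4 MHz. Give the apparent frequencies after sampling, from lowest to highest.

fs/2 = 18.6 MHz.
12 MHz ≤ fs/2 = 18.6 MHz, passes unchanged.
135.2 MHz mod fs = 23.6 MHz.
23.6 MHz > fs/2 = 18.6 MHz, folds to fs − 23.6 MHz = 13.6 MHz.
62.4 MHz mod fs = 25.2 MHz.
25.2 MHz > fs/2 = 18.6 MHz, folds to fs − 25.2 MHz = 12 MHz.
Distinct values: {12 MHz, 13.6 MHz}.

12 MHz, 13.6 MHz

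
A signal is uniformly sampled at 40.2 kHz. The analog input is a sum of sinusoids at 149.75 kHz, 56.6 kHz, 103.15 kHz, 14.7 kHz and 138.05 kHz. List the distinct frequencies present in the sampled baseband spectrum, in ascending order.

11.05 kHz, 14.7 kHz, 16.4 kHz, 17.45 kHz

fs/2 = 20.1 kHz.
149.75 kHz mod fs = 29.15 kHz.
29.15 kHz > fs/2 = 20.1 kHz, folds to fs − 29.15 kHz = 11.05 kHz.
56.6 kHz mod fs = 16.4 kHz.
16.4 kHz ≤ fs/2 = 20.1 kHz, appears at 16.4 kHz.
103.15 kHz mod fs = 22.75 kHz.
22.75 kHz > fs/2 = 20.1 kHz, folds to fs − 22.75 kHz = 17.45 kHz.
14.7 kHz ≤ fs/2 = 20.1 kHz, passes unchanged.
138.05 kHz mod fs = 17.45 kHz.
17.45 kHz ≤ fs/2 = 20.1 kHz, appears at 17.45 kHz.
Distinct values: {11.05 kHz, 14.7 kHz, 16.4 kHz, 17.45 kHz}.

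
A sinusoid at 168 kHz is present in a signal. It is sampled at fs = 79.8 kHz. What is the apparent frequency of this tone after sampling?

8.4 kHz

168 kHz mod fs = 8.4 kHz.
8.4 kHz ≤ fs/2 = 39.9 kHz, appears at 8.4 kHz.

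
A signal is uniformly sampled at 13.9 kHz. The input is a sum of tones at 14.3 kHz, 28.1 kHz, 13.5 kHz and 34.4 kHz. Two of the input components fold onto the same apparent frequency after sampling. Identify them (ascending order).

13.5 kHz, 14.3 kHz

fs/2 = 6.95 kHz.
14.3 kHz mod fs = 0.4 kHz.
0.4 kHz ≤ fs/2 = 6.95 kHz, appears at 0.4 kHz.
28.1 kHz mod fs = 0.3 kHz.
0.3 kHz ≤ fs/2 = 6.95 kHz, appears at 0.3 kHz.
13.5 kHz > fs/2 = 6.95 kHz, folds to fs − 13.5 kHz = 0.4 kHz.
34.4 kHz mod fs = 6.6 kHz.
6.6 kHz ≤ fs/2 = 6.95 kHz, appears at 6.6 kHz.
13.5 kHz and 14.3 kHz both map to 0.4 kHz.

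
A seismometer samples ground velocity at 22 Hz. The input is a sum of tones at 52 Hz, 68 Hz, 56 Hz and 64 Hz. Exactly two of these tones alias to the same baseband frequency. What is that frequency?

fs/2 = 11 Hz.
52 Hz mod fs = 8 Hz.
8 Hz ≤ fs/2 = 11 Hz, appears at 8 Hz.
68 Hz mod fs = 2 Hz.
2 Hz ≤ fs/2 = 11 Hz, appears at 2 Hz.
56 Hz mod fs = 12 Hz.
12 Hz > fs/2 = 11 Hz, folds to fs − 12 Hz = 10 Hz.
64 Hz mod fs = 20 Hz.
20 Hz > fs/2 = 11 Hz, folds to fs − 20 Hz = 2 Hz.
64 Hz and 68 Hz both map to 2 Hz.

2 Hz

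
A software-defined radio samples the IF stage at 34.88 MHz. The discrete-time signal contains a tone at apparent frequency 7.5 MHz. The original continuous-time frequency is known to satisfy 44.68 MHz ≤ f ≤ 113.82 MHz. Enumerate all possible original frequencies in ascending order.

62.26 MHz, 77.26 MHz, 97.14 MHz, 112.14 MHz

Frequencies that alias to 7.5 MHz are k·fs ± 7.5 MHz for integer k ≥ 0.
k=0: 7.5 MHz.
k=1: 27.38 MHz, 42.38 MHz.
k=2: 62.26 MHz, 77.26 MHz.
k=3: 97.14 MHz, 112.14 MHz.
k=4: 132.02 MHz, 147.02 MHz.
Within [44.68 MHz, 113.82 MHz]: 62.26 MHz, 77.26 MHz, 97.14 MHz, 112.14 MHz.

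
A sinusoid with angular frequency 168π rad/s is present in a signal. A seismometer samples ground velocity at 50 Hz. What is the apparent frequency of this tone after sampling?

16 Hz

ω = 168π rad/s → f = ω/(2π) = 84 Hz.
84 Hz mod fs = 34 Hz.
34 Hz > fs/2 = 25 Hz, folds to fs − 34 Hz = 16 Hz.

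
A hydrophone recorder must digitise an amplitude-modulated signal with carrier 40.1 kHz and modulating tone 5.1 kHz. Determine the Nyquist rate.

90.4 kHz

AM sidebands sit at fc ± fm = 35 kHz and 45.2 kHz.
Highest-frequency component: 45.2 kHz.
Nyquist rate = 2 × 45.2 kHz = 90.4 kHz.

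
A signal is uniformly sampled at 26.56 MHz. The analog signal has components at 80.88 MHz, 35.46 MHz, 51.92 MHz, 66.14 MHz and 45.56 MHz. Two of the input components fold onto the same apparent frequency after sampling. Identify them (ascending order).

fs/2 = 13.28 MHz.
80.88 MHz mod fs = 1.2 MHz.
1.2 MHz ≤ fs/2 = 13.28 MHz, appears at 1.2 MHz.
35.46 MHz mod fs = 8.9 MHz.
8.9 MHz ≤ fs/2 = 13.28 MHz, appears at 8.9 MHz.
51.92 MHz mod fs = 25.36 MHz.
25.36 MHz > fs/2 = 13.28 MHz, folds to fs − 25.36 MHz = 1.2 MHz.
66.14 MHz mod fs = 13.02 MHz.
13.02 MHz ≤ fs/2 = 13.28 MHz, appears at 13.02 MHz.
45.56 MHz mod fs = 19 MHz.
19 MHz > fs/2 = 13.28 MHz, folds to fs − 19 MHz = 7.56 MHz.
51.92 MHz and 80.88 MHz both map to 1.2 MHz.

51.92 MHz, 80.88 MHz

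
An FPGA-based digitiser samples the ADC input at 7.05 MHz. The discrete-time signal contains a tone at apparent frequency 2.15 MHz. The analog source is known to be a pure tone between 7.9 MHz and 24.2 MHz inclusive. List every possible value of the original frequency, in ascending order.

9.2 MHz, 11.95 MHz, 16.25 MHz, 19 MHz, 23.3 MHz

Frequencies that alias to 2.15 MHz are k·fs ± 2.15 MHz for integer k ≥ 0.
k=0: 2.15 MHz.
k=1: 4.9 MHz, 9.2 MHz.
k=2: 11.95 MHz, 16.25 MHz.
k=3: 19 MHz, 23.3 MHz.
k=4: 26.05 MHz, 30.35 MHz.
Within [7.9 MHz, 24.2 MHz]: 9.2 MHz, 11.95 MHz, 16.25 MHz, 19 MHz, 23.3 MHz.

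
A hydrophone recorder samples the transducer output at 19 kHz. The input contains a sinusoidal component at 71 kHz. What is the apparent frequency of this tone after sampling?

71 kHz mod fs = 14 kHz.
14 kHz > fs/2 = 9.5 kHz, folds to fs − 14 kHz = 5 kHz.

5 kHz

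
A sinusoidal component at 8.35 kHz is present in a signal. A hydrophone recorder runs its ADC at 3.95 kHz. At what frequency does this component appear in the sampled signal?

8.35 kHz mod fs = 0.45 kHz.
0.45 kHz ≤ fs/2 = 1.975 kHz, appears at 0.45 kHz.

0.45 kHz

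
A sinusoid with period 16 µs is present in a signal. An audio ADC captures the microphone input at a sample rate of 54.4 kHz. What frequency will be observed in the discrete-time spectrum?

8.1 kHz

T = 16 µs → f = 1/T = 62.5 kHz.
62.5 kHz mod fs = 8.1 kHz.
8.1 kHz ≤ fs/2 = 27.2 kHz, appears at 8.1 kHz.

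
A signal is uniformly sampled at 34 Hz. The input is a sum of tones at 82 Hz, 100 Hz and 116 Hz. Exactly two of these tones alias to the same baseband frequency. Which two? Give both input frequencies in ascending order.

82 Hz, 116 Hz

fs/2 = 17 Hz.
82 Hz mod fs = 14 Hz.
14 Hz ≤ fs/2 = 17 Hz, appears at 14 Hz.
100 Hz mod fs = 32 Hz.
32 Hz > fs/2 = 17 Hz, folds to fs − 32 Hz = 2 Hz.
116 Hz mod fs = 14 Hz.
14 Hz ≤ fs/2 = 17 Hz, appears at 14 Hz.
82 Hz and 116 Hz both map to 14 Hz.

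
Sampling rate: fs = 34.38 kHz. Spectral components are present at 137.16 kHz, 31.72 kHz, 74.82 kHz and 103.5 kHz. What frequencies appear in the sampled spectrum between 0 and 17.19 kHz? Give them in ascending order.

0.36 kHz, 2.66 kHz, 6.06 kHz

fs/2 = 17.19 kHz.
137.16 kHz mod fs = 34.02 kHz.
34.02 kHz > fs/2 = 17.19 kHz, folds to fs − 34.02 kHz = 0.36 kHz.
31.72 kHz > fs/2 = 17.19 kHz, folds to fs − 31.72 kHz = 2.66 kHz.
74.82 kHz mod fs = 6.06 kHz.
6.06 kHz ≤ fs/2 = 17.19 kHz, appears at 6.06 kHz.
103.5 kHz mod fs = 0.36 kHz.
0.36 kHz ≤ fs/2 = 17.19 kHz, appears at 0.36 kHz.
Distinct values: {0.36 kHz, 2.66 kHz, 6.06 kHz}.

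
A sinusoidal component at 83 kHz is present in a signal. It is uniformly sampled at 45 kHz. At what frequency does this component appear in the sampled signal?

83 kHz mod fs = 38 kHz.
38 kHz > fs/2 = 22.5 kHz, folds to fs − 38 kHz = 7 kHz.

7 kHz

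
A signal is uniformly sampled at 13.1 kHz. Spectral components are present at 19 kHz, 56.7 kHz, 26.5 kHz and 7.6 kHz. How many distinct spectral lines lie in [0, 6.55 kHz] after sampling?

4

fs/2 = 6.55 kHz.
19 kHz mod fs = 5.9 kHz.
5.9 kHz ≤ fs/2 = 6.55 kHz, appears at 5.9 kHz.
56.7 kHz mod fs = 4.3 kHz.
4.3 kHz ≤ fs/2 = 6.55 kHz, appears at 4.3 kHz.
26.5 kHz mod fs = 0.3 kHz.
0.3 kHz ≤ fs/2 = 6.55 kHz, appears at 0.3 kHz.
7.6 kHz > fs/2 = 6.55 kHz, folds to fs − 7.6 kHz = 5.5 kHz.
Distinct values: {0.3 kHz, 4.3 kHz, 5.5 kHz, 5.9 kHz} → 4.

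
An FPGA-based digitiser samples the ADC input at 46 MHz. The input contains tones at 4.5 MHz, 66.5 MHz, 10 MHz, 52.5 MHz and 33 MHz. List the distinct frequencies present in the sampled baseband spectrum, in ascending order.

fs/2 = 23 MHz.
4.5 MHz ≤ fs/2 = 23 MHz, passes unchanged.
66.5 MHz mod fs = 20.5 MHz.
20.5 MHz ≤ fs/2 = 23 MHz, appears at 20.5 MHz.
10 MHz ≤ fs/2 = 23 MHz, passes unchanged.
52.5 MHz mod fs = 6.5 MHz.
6.5 MHz ≤ fs/2 = 23 MHz, appears at 6.5 MHz.
33 MHz > fs/2 = 23 MHz, folds to fs − 33 MHz = 13 MHz.
Distinct values: {4.5 MHz, 6.5 MHz, 10 MHz, 13 MHz, 20.5 MHz}.

4.5 MHz, 6.5 MHz, 10 MHz, 13 MHz, 20.5 MHz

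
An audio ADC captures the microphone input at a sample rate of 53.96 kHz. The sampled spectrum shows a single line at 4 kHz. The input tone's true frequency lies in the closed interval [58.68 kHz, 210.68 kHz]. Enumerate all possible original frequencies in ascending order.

103.92 kHz, 111.92 kHz, 157.88 kHz, 165.88 kHz

Frequencies that alias to 4 kHz are k·fs ± 4 kHz for integer k ≥ 0.
k=0: 4 kHz.
k=1: 49.96 kHz, 57.96 kHz.
k=2: 103.92 kHz, 111.92 kHz.
k=3: 157.88 kHz, 165.88 kHz.
k=4: 211.84 kHz, 219.84 kHz.
Within [58.68 kHz, 210.68 kHz]: 103.92 kHz, 111.92 kHz, 157.88 kHz, 165.88 kHz.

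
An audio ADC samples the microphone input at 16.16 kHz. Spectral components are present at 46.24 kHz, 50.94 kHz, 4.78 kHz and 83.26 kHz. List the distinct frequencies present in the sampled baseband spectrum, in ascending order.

2.24 kHz, 2.46 kHz, 4.78 kHz

fs/2 = 8.08 kHz.
46.24 kHz mod fs = 13.92 kHz.
13.92 kHz > fs/2 = 8.08 kHz, folds to fs − 13.92 kHz = 2.24 kHz.
50.94 kHz mod fs = 2.46 kHz.
2.46 kHz ≤ fs/2 = 8.08 kHz, appears at 2.46 kHz.
4.78 kHz ≤ fs/2 = 8.08 kHz, passes unchanged.
83.26 kHz mod fs = 2.46 kHz.
2.46 kHz ≤ fs/2 = 8.08 kHz, appears at 2.46 kHz.
Distinct values: {2.24 kHz, 2.46 kHz, 4.78 kHz}.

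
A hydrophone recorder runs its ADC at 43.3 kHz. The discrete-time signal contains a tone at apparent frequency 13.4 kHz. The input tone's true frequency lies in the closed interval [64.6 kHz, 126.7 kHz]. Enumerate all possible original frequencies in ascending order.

Frequencies that alias to 13.4 kHz are k·fs ± 13.4 kHz for integer k ≥ 0.
k=0: 13.4 kHz.
k=1: 29.9 kHz, 56.7 kHz.
k=2: 73.2 kHz, 100 kHz.
k=3: 116.5 kHz, 143.3 kHz.
k=4: 159.8 kHz, 186.6 kHz.
Within [64.6 kHz, 126.7 kHz]: 73.2 kHz, 100 kHz, 116.5 kHz.

73.2 kHz, 100 kHz, 116.5 kHz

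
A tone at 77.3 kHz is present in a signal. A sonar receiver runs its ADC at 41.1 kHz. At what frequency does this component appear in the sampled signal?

77.3 kHz mod fs = 36.2 kHz.
36.2 kHz > fs/2 = 20.55 kHz, folds to fs − 36.2 kHz = 4.9 kHz.

4.9 kHz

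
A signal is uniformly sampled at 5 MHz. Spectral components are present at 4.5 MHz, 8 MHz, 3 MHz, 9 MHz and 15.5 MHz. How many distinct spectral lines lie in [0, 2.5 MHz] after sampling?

3

fs/2 = 2.5 MHz.
4.5 MHz > fs/2 = 2.5 MHz, folds to fs − 4.5 MHz = 0.5 MHz.
8 MHz mod fs = 3 MHz.
3 MHz > fs/2 = 2.5 MHz, folds to fs − 3 MHz = 2 MHz.
3 MHz > fs/2 = 2.5 MHz, folds to fs − 3 MHz = 2 MHz.
9 MHz mod fs = 4 MHz.
4 MHz > fs/2 = 2.5 MHz, folds to fs − 4 MHz = 1 MHz.
15.5 MHz mod fs = 0.5 MHz.
0.5 MHz ≤ fs/2 = 2.5 MHz, appears at 0.5 MHz.
Distinct values: {0.5 MHz, 1 MHz, 2 MHz} → 3.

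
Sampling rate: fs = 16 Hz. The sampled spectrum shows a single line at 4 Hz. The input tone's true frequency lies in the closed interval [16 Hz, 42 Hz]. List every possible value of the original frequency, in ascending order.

20 Hz, 28 Hz, 36 Hz

Frequencies that alias to 4 Hz are k·fs ± 4 Hz for integer k ≥ 0.
k=0: 4 Hz.
k=1: 12 Hz, 20 Hz.
k=2: 28 Hz, 36 Hz.
k=3: 44 Hz, 52 Hz.
Within [16 Hz, 42 Hz]: 20 Hz, 28 Hz, 36 Hz.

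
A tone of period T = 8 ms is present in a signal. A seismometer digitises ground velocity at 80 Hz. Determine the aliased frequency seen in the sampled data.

35 Hz

T = 8 ms → f = 1/T = 125 Hz.
125 Hz mod fs = 45 Hz.
45 Hz > fs/2 = 40 Hz, folds to fs − 45 Hz = 35 Hz.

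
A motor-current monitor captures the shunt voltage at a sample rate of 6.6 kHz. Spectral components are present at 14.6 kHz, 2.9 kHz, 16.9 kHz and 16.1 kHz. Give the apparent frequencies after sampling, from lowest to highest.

1.4 kHz, 2.9 kHz

fs/2 = 3.3 kHz.
14.6 kHz mod fs = 1.4 kHz.
1.4 kHz ≤ fs/2 = 3.3 kHz, appears at 1.4 kHz.
2.9 kHz ≤ fs/2 = 3.3 kHz, passes unchanged.
16.9 kHz mod fs = 3.7 kHz.
3.7 kHz > fs/2 = 3.3 kHz, folds to fs − 3.7 kHz = 2.9 kHz.
16.1 kHz mod fs = 2.9 kHz.
2.9 kHz ≤ fs/2 = 3.3 kHz, appears at 2.9 kHz.
Distinct values: {1.4 kHz, 2.9 kHz}.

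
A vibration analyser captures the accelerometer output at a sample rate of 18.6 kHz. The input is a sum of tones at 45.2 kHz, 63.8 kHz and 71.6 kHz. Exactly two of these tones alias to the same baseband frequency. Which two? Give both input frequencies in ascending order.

45.2 kHz, 63.8 kHz

fs/2 = 9.3 kHz.
45.2 kHz mod fs = 8 kHz.
8 kHz ≤ fs/2 = 9.3 kHz, appears at 8 kHz.
63.8 kHz mod fs = 8 kHz.
8 kHz ≤ fs/2 = 9.3 kHz, appears at 8 kHz.
71.6 kHz mod fs = 15.8 kHz.
15.8 kHz > fs/2 = 9.3 kHz, folds to fs − 15.8 kHz = 2.8 kHz.
45.2 kHz and 63.8 kHz both map to 8 kHz.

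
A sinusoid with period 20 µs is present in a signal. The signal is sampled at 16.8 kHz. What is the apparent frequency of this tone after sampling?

T = 20 µs → f = 1/T = 50 kHz.
50 kHz mod fs = 16.4 kHz.
16.4 kHz > fs/2 = 8.4 kHz, folds to fs − 16.4 kHz = 0.4 kHz.

0.4 kHz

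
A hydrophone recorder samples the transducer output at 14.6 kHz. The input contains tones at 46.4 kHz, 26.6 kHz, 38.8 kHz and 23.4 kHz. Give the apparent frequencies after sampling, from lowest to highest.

fs/2 = 7.3 kHz.
46.4 kHz mod fs = 2.6 kHz.
2.6 kHz ≤ fs/2 = 7.3 kHz, appears at 2.6 kHz.
26.6 kHz mod fs = 12 kHz.
12 kHz > fs/2 = 7.3 kHz, folds to fs − 12 kHz = 2.6 kHz.
38.8 kHz mod fs = 9.6 kHz.
9.6 kHz > fs/2 = 7.3 kHz, folds to fs − 9.6 kHz = 5 kHz.
23.4 kHz mod fs = 8.8 kHz.
8.8 kHz > fs/2 = 7.3 kHz, folds to fs − 8.8 kHz = 5.8 kHz.
Distinct values: {2.6 kHz, 5 kHz, 5.8 kHz}.

2.6 kHz, 5 kHz, 5.8 kHz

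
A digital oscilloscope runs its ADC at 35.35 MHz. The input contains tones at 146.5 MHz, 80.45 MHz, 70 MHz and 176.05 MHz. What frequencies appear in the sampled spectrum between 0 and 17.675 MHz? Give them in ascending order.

0.7 MHz, 5.1 MHz, 9.75 MHz

fs/2 = 17.675 MHz.
146.5 MHz mod fs = 5.1 MHz.
5.1 MHz ≤ fs/2 = 17.675 MHz, appears at 5.1 MHz.
80.45 MHz mod fs = 9.75 MHz.
9.75 MHz ≤ fs/2 = 17.675 MHz, appears at 9.75 MHz.
70 MHz mod fs = 34.65 MHz.
34.65 MHz > fs/2 = 17.675 MHz, folds to fs − 34.65 MHz = 0.7 MHz.
176.05 MHz mod fs = 34.65 MHz.
34.65 MHz > fs/2 = 17.675 MHz, folds to fs − 34.65 MHz = 0.7 MHz.
Distinct values: {0.7 MHz, 5.1 MHz, 9.75 MHz}.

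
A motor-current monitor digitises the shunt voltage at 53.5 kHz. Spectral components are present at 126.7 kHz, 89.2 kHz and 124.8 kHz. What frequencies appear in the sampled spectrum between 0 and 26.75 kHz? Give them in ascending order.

fs/2 = 26.75 kHz.
126.7 kHz mod fs = 19.7 kHz.
19.7 kHz ≤ fs/2 = 26.75 kHz, appears at 19.7 kHz.
89.2 kHz mod fs = 35.7 kHz.
35.7 kHz > fs/2 = 26.75 kHz, folds to fs − 35.7 kHz = 17.8 kHz.
124.8 kHz mod fs = 17.8 kHz.
17.8 kHz ≤ fs/2 = 26.75 kHz, appears at 17.8 kHz.
Distinct values: {17.8 kHz, 19.7 kHz}.

17.8 kHz, 19.7 kHz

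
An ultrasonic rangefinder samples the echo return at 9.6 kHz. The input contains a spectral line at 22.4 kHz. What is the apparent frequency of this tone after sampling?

22.4 kHz mod fs = 3.2 kHz.
3.2 kHz ≤ fs/2 = 4.8 kHz, appears at 3.2 kHz.

3.2 kHz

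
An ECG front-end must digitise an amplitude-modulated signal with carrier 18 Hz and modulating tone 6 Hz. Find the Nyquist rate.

AM sidebands sit at fc ± fm = 12 Hz and 24 Hz.
Highest-frequency component: 24 Hz.
Nyquist rate = 2 × 24 Hz = 48 Hz.

48 Hz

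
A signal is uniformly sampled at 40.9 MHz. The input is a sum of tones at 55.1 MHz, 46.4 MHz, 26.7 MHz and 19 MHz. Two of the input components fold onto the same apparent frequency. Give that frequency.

14.2 MHz

fs/2 = 20.45 MHz.
55.1 MHz mod fs = 14.2 MHz.
14.2 MHz ≤ fs/2 = 20.45 MHz, appears at 14.2 MHz.
46.4 MHz mod fs = 5.5 MHz.
5.5 MHz ≤ fs/2 = 20.45 MHz, appears at 5.5 MHz.
26.7 MHz > fs/2 = 20.45 MHz, folds to fs − 26.7 MHz = 14.2 MHz.
19 MHz ≤ fs/2 = 20.45 MHz, passes unchanged.
26.7 MHz and 55.1 MHz both map to 14.2 MHz.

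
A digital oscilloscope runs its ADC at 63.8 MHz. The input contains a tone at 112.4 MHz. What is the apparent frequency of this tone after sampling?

15.2 MHz

112.4 MHz mod fs = 48.6 MHz.
48.6 MHz > fs/2 = 31.9 MHz, folds to fs − 48.6 MHz = 15.2 MHz.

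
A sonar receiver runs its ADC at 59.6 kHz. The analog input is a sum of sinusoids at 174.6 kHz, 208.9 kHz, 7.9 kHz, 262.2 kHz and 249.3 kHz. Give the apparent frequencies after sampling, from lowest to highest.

fs/2 = 29.8 kHz.
174.6 kHz mod fs = 55.4 kHz.
55.4 kHz > fs/2 = 29.8 kHz, folds to fs − 55.4 kHz = 4.2 kHz.
208.9 kHz mod fs = 30.1 kHz.
30.1 kHz > fs/2 = 29.8 kHz, folds to fs − 30.1 kHz = 29.5 kHz.
7.9 kHz ≤ fs/2 = 29.8 kHz, passes unchanged.
262.2 kHz mod fs = 23.8 kHz.
23.8 kHz ≤ fs/2 = 29.8 kHz, appears at 23.8 kHz.
249.3 kHz mod fs = 10.9 kHz.
10.9 kHz ≤ fs/2 = 29.8 kHz, appears at 10.9 kHz.
Distinct values: {4.2 kHz, 7.9 kHz, 10.9 kHz, 23.8 kHz, 29.5 kHz}.

4.2 kHz, 7.9 kHz, 10.9 kHz, 23.8 kHz, 29.5 kHz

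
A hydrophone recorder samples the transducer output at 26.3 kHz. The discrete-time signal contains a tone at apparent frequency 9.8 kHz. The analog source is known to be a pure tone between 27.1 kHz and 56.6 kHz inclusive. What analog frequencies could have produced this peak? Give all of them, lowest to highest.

Frequencies that alias to 9.8 kHz are k·fs ± 9.8 kHz for integer k ≥ 0.
k=0: 9.8 kHz.
k=1: 16.5 kHz, 36.1 kHz.
k=2: 42.8 kHz, 62.4 kHz.
k=3: 69.1 kHz, 88.7 kHz.
Within [27.1 kHz, 56.6 kHz]: 36.1 kHz, 42.8 kHz.

36.1 kHz, 42.8 kHz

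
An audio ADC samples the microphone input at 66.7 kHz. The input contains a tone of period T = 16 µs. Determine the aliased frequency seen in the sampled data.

T = 16 µs → f = 1/T = 62.5 kHz.
62.5 kHz > fs/2 = 33.35 kHz, folds to fs − 62.5 kHz = 4.2 kHz.

4.2 kHz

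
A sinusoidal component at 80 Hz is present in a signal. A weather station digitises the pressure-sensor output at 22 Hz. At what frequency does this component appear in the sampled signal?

80 Hz mod fs = 14 Hz.
14 Hz > fs/2 = 11 Hz, folds to fs − 14 Hz = 8 Hz.

8 Hz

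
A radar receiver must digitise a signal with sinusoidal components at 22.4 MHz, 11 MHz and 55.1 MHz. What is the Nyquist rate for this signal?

110.2 MHz

Highest-frequency component: 55.1 MHz.
Nyquist rate = 2 × 55.1 MHz = 110.2 MHz.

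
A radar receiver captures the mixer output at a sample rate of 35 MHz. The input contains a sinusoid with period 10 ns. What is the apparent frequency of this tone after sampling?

5 MHz

T = 10 ns → f = 1/T = 100 MHz.
100 MHz mod fs = 30 MHz.
30 MHz > fs/2 = 17.5 MHz, folds to fs − 30 MHz = 5 MHz.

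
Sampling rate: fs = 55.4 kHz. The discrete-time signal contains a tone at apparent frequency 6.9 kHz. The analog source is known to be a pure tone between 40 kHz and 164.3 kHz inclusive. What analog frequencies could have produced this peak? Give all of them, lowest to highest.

Frequencies that alias to 6.9 kHz are k·fs ± 6.9 kHz for integer k ≥ 0.
k=0: 6.9 kHz.
k=1: 48.5 kHz, 62.3 kHz.
k=2: 103.9 kHz, 117.7 kHz.
k=3: 159.3 kHz, 173.1 kHz.
k=4: 214.7 kHz, 228.5 kHz.
Within [40 kHz, 164.3 kHz]: 48.5 kHz, 62.3 kHz, 103.9 kHz, 117.7 kHz, 159.3 kHz.

48.5 kHz, 62.3 kHz, 103.9 kHz, 117.7 kHz, 159.3 kHz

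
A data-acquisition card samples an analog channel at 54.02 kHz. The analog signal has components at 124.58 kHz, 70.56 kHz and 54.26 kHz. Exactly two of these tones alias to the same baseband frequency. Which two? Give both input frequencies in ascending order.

70.56 kHz, 124.58 kHz

fs/2 = 27.01 kHz.
124.58 kHz mod fs = 16.54 kHz.
16.54 kHz ≤ fs/2 = 27.01 kHz, appears at 16.54 kHz.
70.56 kHz mod fs = 16.54 kHz.
16.54 kHz ≤ fs/2 = 27.01 kHz, appears at 16.54 kHz.
54.26 kHz mod fs = 0.24 kHz.
0.24 kHz ≤ fs/2 = 27.01 kHz, appears at 0.24 kHz.
70.56 kHz and 124.58 kHz both map to 16.54 kHz.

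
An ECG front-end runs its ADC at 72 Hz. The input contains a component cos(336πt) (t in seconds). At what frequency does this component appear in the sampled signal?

ω = 336π rad/s → f = ω/(2π) = 168 Hz.
168 Hz mod fs = 24 Hz.
24 Hz ≤ fs/2 = 36 Hz, appears at 24 Hz.

24 Hz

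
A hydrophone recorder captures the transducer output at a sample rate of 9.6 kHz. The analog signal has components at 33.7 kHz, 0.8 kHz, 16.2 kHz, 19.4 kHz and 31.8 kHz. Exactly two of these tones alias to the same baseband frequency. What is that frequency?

fs/2 = 4.8 kHz.
33.7 kHz mod fs = 4.9 kHz.
4.9 kHz > fs/2 = 4.8 kHz, folds to fs − 4.9 kHz = 4.7 kHz.
0.8 kHz ≤ fs/2 = 4.8 kHz, passes unchanged.
16.2 kHz mod fs = 6.6 kHz.
6.6 kHz > fs/2 = 4.8 kHz, folds to fs − 6.6 kHz = 3 kHz.
19.4 kHz mod fs = 0.2 kHz.
0.2 kHz ≤ fs/2 = 4.8 kHz, appears at 0.2 kHz.
31.8 kHz mod fs = 3 kHz.
3 kHz ≤ fs/2 = 4.8 kHz, appears at 3 kHz.
16.2 kHz and 31.8 kHz both map to 3 kHz.

3 kHz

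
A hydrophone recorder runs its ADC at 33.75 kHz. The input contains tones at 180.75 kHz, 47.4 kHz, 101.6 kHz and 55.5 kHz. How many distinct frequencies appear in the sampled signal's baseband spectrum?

fs/2 = 16.875 kHz.
180.75 kHz mod fs = 12 kHz.
12 kHz ≤ fs/2 = 16.875 kHz, appears at 12 kHz.
47.4 kHz mod fs = 13.65 kHz.
13.65 kHz ≤ fs/2 = 16.875 kHz, appears at 13.65 kHz.
101.6 kHz mod fs = 0.35 kHz.
0.35 kHz ≤ fs/2 = 16.875 kHz, appears at 0.35 kHz.
55.5 kHz mod fs = 21.75 kHz.
21.75 kHz > fs/2 = 16.875 kHz, folds to fs − 21.75 kHz = 12 kHz.
Distinct values: {0.35 kHz, 12 kHz, 13.65 kHz} → 3.

3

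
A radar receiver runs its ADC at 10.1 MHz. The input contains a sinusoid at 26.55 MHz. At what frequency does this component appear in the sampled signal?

26.55 MHz mod fs = 6.35 MHz.
6.35 MHz > fs/2 = 5.05 MHz, folds to fs − 6.35 MHz = 3.75 MHz.

3.75 MHz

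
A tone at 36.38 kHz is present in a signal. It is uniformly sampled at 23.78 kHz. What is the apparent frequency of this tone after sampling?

36.38 kHz mod fs = 12.6 kHz.
12.6 kHz > fs/2 = 11.89 kHz, folds to fs − 12.6 kHz = 11.18 kHz.

11.18 kHz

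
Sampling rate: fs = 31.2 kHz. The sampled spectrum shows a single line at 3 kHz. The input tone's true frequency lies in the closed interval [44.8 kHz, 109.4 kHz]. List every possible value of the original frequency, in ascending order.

Frequencies that alias to 3 kHz are k·fs ± 3 kHz for integer k ≥ 0.
k=0: 3 kHz.
k=1: 28.2 kHz, 34.2 kHz.
k=2: 59.4 kHz, 65.4 kHz.
k=3: 90.6 kHz, 96.6 kHz.
k=4: 121.8 kHz, 127.8 kHz.
Within [44.8 kHz, 109.4 kHz]: 59.4 kHz, 65.4 kHz, 90.6 kHz, 96.6 kHz.

59.4 kHz, 65.4 kHz, 90.6 kHz, 96.6 kHz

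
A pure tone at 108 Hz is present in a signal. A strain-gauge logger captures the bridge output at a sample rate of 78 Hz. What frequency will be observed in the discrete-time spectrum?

30 Hz

108 Hz mod fs = 30 Hz.
30 Hz ≤ fs/2 = 39 Hz, appears at 30 Hz.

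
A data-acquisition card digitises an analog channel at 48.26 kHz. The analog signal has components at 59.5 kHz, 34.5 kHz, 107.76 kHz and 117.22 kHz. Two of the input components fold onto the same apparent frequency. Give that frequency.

11.24 kHz

fs/2 = 24.13 kHz.
59.5 kHz mod fs = 11.24 kHz.
11.24 kHz ≤ fs/2 = 24.13 kHz, appears at 11.24 kHz.
34.5 kHz > fs/2 = 24.13 kHz, folds to fs − 34.5 kHz = 13.76 kHz.
107.76 kHz mod fs = 11.24 kHz.
11.24 kHz ≤ fs/2 = 24.13 kHz, appears at 11.24 kHz.
117.22 kHz mod fs = 20.7 kHz.
20.7 kHz ≤ fs/2 = 24.13 kHz, appears at 20.7 kHz.
59.5 kHz and 107.76 kHz both map to 11.24 kHz.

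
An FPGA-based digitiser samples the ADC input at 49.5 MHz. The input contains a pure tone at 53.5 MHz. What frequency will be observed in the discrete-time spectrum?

53.5 MHz mod fs = 4 MHz.
4 MHz ≤ fs/2 = 24.75 MHz, appears at 4 MHz.

4 MHz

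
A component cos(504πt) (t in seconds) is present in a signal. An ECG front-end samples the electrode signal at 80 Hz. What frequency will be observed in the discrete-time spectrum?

12 Hz

ω = 504π rad/s → f = ω/(2π) = 252 Hz.
252 Hz mod fs = 12 Hz.
12 Hz ≤ fs/2 = 40 Hz, appears at 12 Hz.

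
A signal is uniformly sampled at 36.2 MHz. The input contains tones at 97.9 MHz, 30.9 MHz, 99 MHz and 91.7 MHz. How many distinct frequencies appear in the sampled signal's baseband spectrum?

4

fs/2 = 18.1 MHz.
97.9 MHz mod fs = 25.5 MHz.
25.5 MHz > fs/2 = 18.1 MHz, folds to fs − 25.5 MHz = 10.7 MHz.
30.9 MHz > fs/2 = 18.1 MHz, folds to fs − 30.9 MHz = 5.3 MHz.
99 MHz mod fs = 26.6 MHz.
26.6 MHz > fs/2 = 18.1 MHz, folds to fs − 26.6 MHz = 9.6 MHz.
91.7 MHz mod fs = 19.3 MHz.
19.3 MHz > fs/2 = 18.1 MHz, folds to fs − 19.3 MHz = 16.9 MHz.
Distinct values: {5.3 MHz, 9.6 MHz, 10.7 MHz, 16.9 MHz} → 4.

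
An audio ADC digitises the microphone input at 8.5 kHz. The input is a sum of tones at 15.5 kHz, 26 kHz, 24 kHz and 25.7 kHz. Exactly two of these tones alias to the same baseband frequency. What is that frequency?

1.5 kHz

fs/2 = 4.25 kHz.
15.5 kHz mod fs = 7 kHz.
7 kHz > fs/2 = 4.25 kHz, folds to fs − 7 kHz = 1.5 kHz.
26 kHz mod fs = 0.5 kHz.
0.5 kHz ≤ fs/2 = 4.25 kHz, appears at 0.5 kHz.
24 kHz mod fs = 7 kHz.
7 kHz > fs/2 = 4.25 kHz, folds to fs − 7 kHz = 1.5 kHz.
25.7 kHz mod fs = 0.2 kHz.
0.2 kHz ≤ fs/2 = 4.25 kHz, appears at 0.2 kHz.
15.5 kHz and 24 kHz both map to 1.5 kHz.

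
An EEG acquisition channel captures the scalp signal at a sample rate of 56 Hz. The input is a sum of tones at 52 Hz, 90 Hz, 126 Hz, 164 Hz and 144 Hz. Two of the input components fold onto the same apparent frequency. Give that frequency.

fs/2 = 28 Hz.
52 Hz > fs/2 = 28 Hz, folds to fs − 52 Hz = 4 Hz.
90 Hz mod fs = 34 Hz.
34 Hz > fs/2 = 28 Hz, folds to fs − 34 Hz = 22 Hz.
126 Hz mod fs = 14 Hz.
14 Hz ≤ fs/2 = 28 Hz, appears at 14 Hz.
164 Hz mod fs = 52 Hz.
52 Hz > fs/2 = 28 Hz, folds to fs − 52 Hz = 4 Hz.
144 Hz mod fs = 32 Hz.
32 Hz > fs/2 = 28 Hz, folds to fs − 32 Hz = 24 Hz.
52 Hz and 164 Hz both map to 4 Hz.

4 Hz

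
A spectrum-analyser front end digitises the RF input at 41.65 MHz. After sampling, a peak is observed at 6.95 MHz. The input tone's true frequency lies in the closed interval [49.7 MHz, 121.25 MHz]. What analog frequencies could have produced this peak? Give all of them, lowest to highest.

76.35 MHz, 90.25 MHz, 118 MHz

Frequencies that alias to 6.95 MHz are k·fs ± 6.95 MHz for integer k ≥ 0.
k=0: 6.95 MHz.
k=1: 34.7 MHz, 48.6 MHz.
k=2: 76.35 MHz, 90.25 MHz.
k=3: 118 MHz, 131.9 MHz.
k=4: 159.65 MHz, 173.55 MHz.
Within [49.7 MHz, 121.25 MHz]: 76.35 MHz, 90.25 MHz, 118 MHz.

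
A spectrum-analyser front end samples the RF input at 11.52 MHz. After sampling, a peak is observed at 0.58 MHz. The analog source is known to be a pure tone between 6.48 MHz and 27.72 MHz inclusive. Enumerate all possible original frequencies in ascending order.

Frequencies that alias to 0.58 MHz are k·fs ± 0.58 MHz for integer k ≥ 0.
k=0: 0.58 MHz.
k=1: 10.94 MHz, 12.1 MHz.
k=2: 22.46 MHz, 23.62 MHz.
k=3: 33.98 MHz, 35.14 MHz.
Within [6.48 MHz, 27.72 MHz]: 10.94 MHz, 12.1 MHz, 22.46 MHz, 23.62 MHz.

10.94 MHz, 12.1 MHz, 22.46 MHz, 23.62 MHz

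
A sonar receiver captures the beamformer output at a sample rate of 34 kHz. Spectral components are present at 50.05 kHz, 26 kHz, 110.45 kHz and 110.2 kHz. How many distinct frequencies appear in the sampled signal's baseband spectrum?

fs/2 = 17 kHz.
50.05 kHz mod fs = 16.05 kHz.
16.05 kHz ≤ fs/2 = 17 kHz, appears at 16.05 kHz.
26 kHz > fs/2 = 17 kHz, folds to fs − 26 kHz = 8 kHz.
110.45 kHz mod fs = 8.45 kHz.
8.45 kHz ≤ fs/2 = 17 kHz, appears at 8.45 kHz.
110.2 kHz mod fs = 8.2 kHz.
8.2 kHz ≤ fs/2 = 17 kHz, appears at 8.2 kHz.
Distinct values: {8 kHz, 8.2 kHz, 8.45 kHz, 16.05 kHz} → 4.

4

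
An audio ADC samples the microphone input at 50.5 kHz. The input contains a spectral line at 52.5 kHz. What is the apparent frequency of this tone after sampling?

2 kHz

52.5 kHz mod fs = 2 kHz.
2 kHz ≤ fs/2 = 25.25 kHz, appears at 2 kHz.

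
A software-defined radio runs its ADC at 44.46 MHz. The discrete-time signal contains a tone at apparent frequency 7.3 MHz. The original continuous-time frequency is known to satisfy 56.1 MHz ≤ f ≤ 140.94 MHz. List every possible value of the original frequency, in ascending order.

81.62 MHz, 96.22 MHz, 126.08 MHz, 140.68 MHz

Frequencies that alias to 7.3 MHz are k·fs ± 7.3 MHz for integer k ≥ 0.
k=0: 7.3 MHz.
k=1: 37.16 MHz, 51.76 MHz.
k=2: 81.62 MHz, 96.22 MHz.
k=3: 126.08 MHz, 140.68 MHz.
k=4: 170.54 MHz, 185.14 MHz.
Within [56.1 MHz, 140.94 MHz]: 81.62 MHz, 96.22 MHz, 126.08 MHz, 140.68 MHz.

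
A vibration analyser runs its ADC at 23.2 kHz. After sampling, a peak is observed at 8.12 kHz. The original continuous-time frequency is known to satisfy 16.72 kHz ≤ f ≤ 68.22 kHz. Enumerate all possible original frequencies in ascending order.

Frequencies that alias to 8.12 kHz are k·fs ± 8.12 kHz for integer k ≥ 0.
k=0: 8.12 kHz.
k=1: 15.08 kHz, 31.32 kHz.
k=2: 38.28 kHz, 54.52 kHz.
k=3: 61.48 kHz, 77.72 kHz.
k=4: 84.68 kHz, 100.92 kHz.
Within [16.72 kHz, 68.22 kHz]: 31.32 kHz, 38.28 kHz, 54.52 kHz, 61.48 kHz.

31.32 kHz, 38.28 kHz, 54.52 kHz, 61.48 kHz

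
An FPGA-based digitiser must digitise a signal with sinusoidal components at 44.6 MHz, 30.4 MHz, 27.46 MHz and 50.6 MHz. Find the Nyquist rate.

Highest-frequency component: 50.6 MHz.
Nyquist rate = 2 × 50.6 MHz = 101.2 MHz.

101.2 MHz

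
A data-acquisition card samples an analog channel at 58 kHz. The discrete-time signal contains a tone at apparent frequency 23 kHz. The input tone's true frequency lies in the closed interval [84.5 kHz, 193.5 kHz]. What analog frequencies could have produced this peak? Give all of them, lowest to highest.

Frequencies that alias to 23 kHz are k·fs ± 23 kHz for integer k ≥ 0.
k=0: 23 kHz.
k=1: 35 kHz, 81 kHz.
k=2: 93 kHz, 139 kHz.
k=3: 151 kHz, 197 kHz.
k=4: 209 kHz, 255 kHz.
Within [84.5 kHz, 193.5 kHz]: 93 kHz, 139 kHz, 151 kHz.

93 kHz, 139 kHz, 151 kHz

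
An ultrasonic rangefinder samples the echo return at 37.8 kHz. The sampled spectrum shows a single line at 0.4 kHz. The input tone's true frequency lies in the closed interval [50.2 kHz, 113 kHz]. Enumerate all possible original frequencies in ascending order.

Frequencies that alias to 0.4 kHz are k·fs ± 0.4 kHz for integer k ≥ 0.
k=0: 0.4 kHz.
k=1: 37.4 kHz, 38.2 kHz.
k=2: 75.2 kHz, 76 kHz.
k=3: 113 kHz, 113.8 kHz.
k=4: 150.8 kHz, 151.6 kHz.
Within [50.2 kHz, 113 kHz]: 75.2 kHz, 76 kHz, 113 kHz.

75.2 kHz, 76 kHz, 113 kHz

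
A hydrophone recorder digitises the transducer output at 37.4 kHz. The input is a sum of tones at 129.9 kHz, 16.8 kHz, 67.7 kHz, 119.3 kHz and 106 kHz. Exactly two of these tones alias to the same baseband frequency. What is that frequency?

7.1 kHz

fs/2 = 18.7 kHz.
129.9 kHz mod fs = 17.7 kHz.
17.7 kHz ≤ fs/2 = 18.7 kHz, appears at 17.7 kHz.
16.8 kHz ≤ fs/2 = 18.7 kHz, passes unchanged.
67.7 kHz mod fs = 30.3 kHz.
30.3 kHz > fs/2 = 18.7 kHz, folds to fs − 30.3 kHz = 7.1 kHz.
119.3 kHz mod fs = 7.1 kHz.
7.1 kHz ≤ fs/2 = 18.7 kHz, appears at 7.1 kHz.
106 kHz mod fs = 31.2 kHz.
31.2 kHz > fs/2 = 18.7 kHz, folds to fs − 31.2 kHz = 6.2 kHz.
67.7 kHz and 119.3 kHz both map to 7.1 kHz.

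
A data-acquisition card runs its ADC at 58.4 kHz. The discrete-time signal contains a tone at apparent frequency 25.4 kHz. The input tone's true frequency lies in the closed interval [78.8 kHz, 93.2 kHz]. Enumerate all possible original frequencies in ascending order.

83.8 kHz, 91.4 kHz

Frequencies that alias to 25.4 kHz are k·fs ± 25.4 kHz for integer k ≥ 0.
k=0: 25.4 kHz.
k=1: 33 kHz, 83.8 kHz.
k=2: 91.4 kHz, 142.2 kHz.
k=3: 149.8 kHz, 200.6 kHz.
Within [78.8 kHz, 93.2 kHz]: 83.8 kHz, 91.4 kHz.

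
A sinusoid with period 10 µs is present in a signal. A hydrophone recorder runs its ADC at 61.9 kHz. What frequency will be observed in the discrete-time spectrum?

T = 10 µs → f = 1/T = 100 kHz.
100 kHz mod fs = 38.1 kHz.
38.1 kHz > fs/2 = 30.95 kHz, folds to fs − 38.1 kHz = 23.8 kHz.

23.8 kHz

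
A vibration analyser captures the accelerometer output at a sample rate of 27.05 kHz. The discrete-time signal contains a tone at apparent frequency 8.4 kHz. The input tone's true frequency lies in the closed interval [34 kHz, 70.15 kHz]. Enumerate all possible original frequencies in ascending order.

Frequencies that alias to 8.4 kHz are k·fs ± 8.4 kHz for integer k ≥ 0.
k=0: 8.4 kHz.
k=1: 18.65 kHz, 35.45 kHz.
k=2: 45.7 kHz, 62.5 kHz.
k=3: 72.75 kHz, 89.55 kHz.
Within [34 kHz, 70.15 kHz]: 35.45 kHz, 45.7 kHz, 62.5 kHz.

35.45 kHz, 45.7 kHz, 62.5 kHz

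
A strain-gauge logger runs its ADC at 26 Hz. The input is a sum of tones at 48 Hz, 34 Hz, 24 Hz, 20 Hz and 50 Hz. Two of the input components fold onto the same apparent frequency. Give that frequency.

2 Hz

fs/2 = 13 Hz.
48 Hz mod fs = 22 Hz.
22 Hz > fs/2 = 13 Hz, folds to fs − 22 Hz = 4 Hz.
34 Hz mod fs = 8 Hz.
8 Hz ≤ fs/2 = 13 Hz, appears at 8 Hz.
24 Hz > fs/2 = 13 Hz, folds to fs − 24 Hz = 2 Hz.
20 Hz > fs/2 = 13 Hz, folds to fs − 20 Hz = 6 Hz.
50 Hz mod fs = 24 Hz.
24 Hz > fs/2 = 13 Hz, folds to fs − 24 Hz = 2 Hz.
24 Hz and 50 Hz both map to 2 Hz.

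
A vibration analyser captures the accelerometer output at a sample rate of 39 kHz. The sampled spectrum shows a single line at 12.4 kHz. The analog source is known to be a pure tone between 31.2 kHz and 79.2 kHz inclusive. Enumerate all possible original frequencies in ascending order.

51.4 kHz, 65.6 kHz

Frequencies that alias to 12.4 kHz are k·fs ± 12.4 kHz for integer k ≥ 0.
k=0: 12.4 kHz.
k=1: 26.6 kHz, 51.4 kHz.
k=2: 65.6 kHz, 90.4 kHz.
k=3: 104.6 kHz, 129.4 kHz.
Within [31.2 kHz, 79.2 kHz]: 51.4 kHz, 65.6 kHz.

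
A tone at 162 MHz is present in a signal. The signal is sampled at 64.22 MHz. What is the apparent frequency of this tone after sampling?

30.66 MHz

162 MHz mod fs = 33.56 MHz.
33.56 MHz > fs/2 = 32.11 MHz, folds to fs − 33.56 MHz = 30.66 MHz.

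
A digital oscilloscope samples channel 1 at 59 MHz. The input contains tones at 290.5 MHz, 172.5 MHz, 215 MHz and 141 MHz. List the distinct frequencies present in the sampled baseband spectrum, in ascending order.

fs/2 = 29.5 MHz.
290.5 MHz mod fs = 54.5 MHz.
54.5 MHz > fs/2 = 29.5 MHz, folds to fs − 54.5 MHz = 4.5 MHz.
172.5 MHz mod fs = 54.5 MHz.
54.5 MHz > fs/2 = 29.5 MHz, folds to fs − 54.5 MHz = 4.5 MHz.
215 MHz mod fs = 38 MHz.
38 MHz > fs/2 = 29.5 MHz, folds to fs − 38 MHz = 21 MHz.
141 MHz mod fs = 23 MHz.
23 MHz ≤ fs/2 = 29.5 MHz, appears at 23 MHz.
Distinct values: {4.5 MHz, 21 MHz, 23 MHz}.

4.5 MHz, 21 MHz, 23 MHz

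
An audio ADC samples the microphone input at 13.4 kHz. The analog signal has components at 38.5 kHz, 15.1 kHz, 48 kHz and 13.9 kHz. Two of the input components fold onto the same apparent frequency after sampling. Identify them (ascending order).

fs/2 = 6.7 kHz.
38.5 kHz mod fs = 11.7 kHz.
11.7 kHz > fs/2 = 6.7 kHz, folds to fs − 11.7 kHz = 1.7 kHz.
15.1 kHz mod fs = 1.7 kHz.
1.7 kHz ≤ fs/2 = 6.7 kHz, appears at 1.7 kHz.
48 kHz mod fs = 7.8 kHz.
7.8 kHz > fs/2 = 6.7 kHz, folds to fs − 7.8 kHz = 5.6 kHz.
13.9 kHz mod fs = 0.5 kHz.
0.5 kHz ≤ fs/2 = 6.7 kHz, appears at 0.5 kHz.
15.1 kHz and 38.5 kHz both map to 1.7 kHz.

15.1 kHz, 38.5 kHz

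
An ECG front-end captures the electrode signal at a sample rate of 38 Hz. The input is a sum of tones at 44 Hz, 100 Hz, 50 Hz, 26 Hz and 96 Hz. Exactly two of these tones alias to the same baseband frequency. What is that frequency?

fs/2 = 19 Hz.
44 Hz mod fs = 6 Hz.
6 Hz ≤ fs/2 = 19 Hz, appears at 6 Hz.
100 Hz mod fs = 24 Hz.
24 Hz > fs/2 = 19 Hz, folds to fs − 24 Hz = 14 Hz.
50 Hz mod fs = 12 Hz.
12 Hz ≤ fs/2 = 19 Hz, appears at 12 Hz.
26 Hz > fs/2 = 19 Hz, folds to fs − 26 Hz = 12 Hz.
96 Hz mod fs = 20 Hz.
20 Hz > fs/2 = 19 Hz, folds to fs − 20 Hz = 18 Hz.
26 Hz and 50 Hz both map to 12 Hz.

12 Hz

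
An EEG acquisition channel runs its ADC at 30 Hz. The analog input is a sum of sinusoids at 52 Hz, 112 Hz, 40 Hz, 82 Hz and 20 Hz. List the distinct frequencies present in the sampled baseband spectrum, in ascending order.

fs/2 = 15 Hz.
52 Hz mod fs = 22 Hz.
22 Hz > fs/2 = 15 Hz, folds to fs − 22 Hz = 8 Hz.
112 Hz mod fs = 22 Hz.
22 Hz > fs/2 = 15 Hz, folds to fs − 22 Hz = 8 Hz.
40 Hz mod fs = 10 Hz.
10 Hz ≤ fs/2 = 15 Hz, appears at 10 Hz.
82 Hz mod fs = 22 Hz.
22 Hz > fs/2 = 15 Hz, folds to fs − 22 Hz = 8 Hz.
20 Hz > fs/2 = 15 Hz, folds to fs − 20 Hz = 10 Hz.
Distinct values: {8 Hz, 10 Hz}.

8 Hz, 10 Hz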